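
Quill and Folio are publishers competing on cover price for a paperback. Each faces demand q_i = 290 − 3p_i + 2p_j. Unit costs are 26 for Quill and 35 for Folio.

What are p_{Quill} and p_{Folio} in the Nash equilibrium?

93.6875, 97.0625

Quill's profit: π = (p_{Quill} − 26)(290 − 3p_{Quill} + 2p_{Folio}).
∂π/∂p_{Quill} = 368 − 6p_{Quill} + 2p_{Folio} = 0 ⇒ p_{Quill} = 184/3 + (1/3)p_{Folio}.
Similarly p_{Folio} = 395/6 + (1/3)p_{Quill}.
Plugging p_{Folio} into Quill's best response: p_{Quill} = 184/3 + (1/3)(395/6 + (1/3)p_{Quill}) ⇒ (8/9)p_{Quill} = 1499/18, so p_{Quill} = 93.6875.
Then p_{Folio} = 395/6 + (1/3)·93.6875 = 97.0625.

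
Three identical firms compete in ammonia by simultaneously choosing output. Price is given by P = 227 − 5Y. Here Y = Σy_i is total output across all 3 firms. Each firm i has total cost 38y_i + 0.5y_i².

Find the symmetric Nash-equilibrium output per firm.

9

A representative firm's profit is π_i = y_i(227 − 5Y) − 38y_i − 0.5y_i², with Y = y_i + Σ_{j≠i} y_j.
First-order condition: 189 − 11y_i − 5Σ_{j≠i} y_j = 0.
With identical firms, set every y_j = y: then 189 − 11y − 10y = 0, i.e. y = 189/21 = 9.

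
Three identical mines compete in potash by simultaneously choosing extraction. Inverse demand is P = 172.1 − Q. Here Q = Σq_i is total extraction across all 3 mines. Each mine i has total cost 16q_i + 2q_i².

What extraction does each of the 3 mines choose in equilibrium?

19.5125

A representative mine's profit is π_i = q_i(172.1 − Q) − 16q_i − 2q_i², with Q = q_i + Σ_{j≠i} q_j.
First-order condition: 156.1 − 6q_i − Σ_{j≠i} q_j = 0.
With identical mines, set every q_j = q: then 156.1 − 6q − 2q = 0, i.e. q = 156.1/8 = 19.5125.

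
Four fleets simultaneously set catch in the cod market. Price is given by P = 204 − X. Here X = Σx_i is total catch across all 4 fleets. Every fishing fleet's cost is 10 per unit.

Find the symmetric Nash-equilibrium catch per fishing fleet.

38.8

A representative fishing fleet's profit is π_i = x_i(204 − X) − 10x_i, with X = x_i + Σ_{j≠i} x_j.
First-order condition: 194 − 2x_i − Σ_{j≠i} x_j = 0.
With identical fishing fleets, set every x_j = x: then 194 − 2x − 3x = 0, i.e. x = 194/5 = 38.8.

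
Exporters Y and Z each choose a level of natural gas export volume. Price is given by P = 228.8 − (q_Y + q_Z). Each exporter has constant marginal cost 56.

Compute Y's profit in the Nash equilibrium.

3317.76

Exporter Y's profit: π = q_Y(228.8 − (q_Y + q_Z)) − 56q_Y.
∂π/∂q_Y = 172.8 − 2q_Y − q_Z = 0, so q_Y = 86.4 − 0.5q_Z.
The game is symmetric, so in equilibrium q_Z = q_Y: the reaction function gives 1.5q_Y = 86.4, hence q_Y = 57.6.
Price P = 228.8 − 115.2 = 113.6.
Y's profit: (113.6 − 56)·57.6 = 3317.76.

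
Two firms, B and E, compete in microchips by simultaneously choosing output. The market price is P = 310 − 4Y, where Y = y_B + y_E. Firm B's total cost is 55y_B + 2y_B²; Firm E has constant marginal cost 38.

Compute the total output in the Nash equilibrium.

Firm B's profit: π = y_B(310 − 4(y_B + y_E)) − 55y_B − 2y_B².
∂π/∂y_B = 255 − 12y_B − 4y_E = 0, so y_B = 21.25 − (1/3)y_E.
For E: ∂π/∂y_E = 272 − 8y_E − 4y_B = 0 ⇒ y_E = 34 − 0.5y_B.
Plugging y_E into B's best response: y_B = 21.25 − (1/3)(34 − 0.5y_B) ⇒ (5/6)y_B = 119/12, so y_B = 11.9.
Then y_E = 34 − 0.5·11.9 = 28.05.
Total output: 11.9 + 28.05 = 39.95.

39.95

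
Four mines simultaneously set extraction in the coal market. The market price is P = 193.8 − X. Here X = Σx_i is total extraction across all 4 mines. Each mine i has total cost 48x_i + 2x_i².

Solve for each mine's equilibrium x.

A representative mine's profit is π_i = x_i(193.8 − X) − 48x_i − 2x_i², with X = x_i + Σ_{j≠i} x_j.
First-order condition: 145.8 − 6x_i − Σ_{j≠i} x_j = 0.
In a symmetric equilibrium every mine chooses the same x, so Σ_{j≠i} x_j = 3x. The condition becomes 145.8 − 9x = 0, giving x = 145.8/9 = 16.2.

16.2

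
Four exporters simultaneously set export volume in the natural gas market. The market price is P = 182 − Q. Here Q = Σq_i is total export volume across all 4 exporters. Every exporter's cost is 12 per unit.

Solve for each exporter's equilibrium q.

A representative exporter's profit is π_i = q_i(182 − Q) − 12q_i, with Q = q_i + Σ_{j≠i} q_j.
First-order condition: 170 − 2q_i − Σ_{j≠i} q_j = 0.
With identical exporters, set every q_j = q: then 170 − 2q − 3q = 0, i.e. q = 170/5 = 34.

34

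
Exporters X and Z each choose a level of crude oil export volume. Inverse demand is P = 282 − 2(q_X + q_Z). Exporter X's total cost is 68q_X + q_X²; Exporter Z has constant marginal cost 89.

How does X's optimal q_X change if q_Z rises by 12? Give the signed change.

Exporter X's profit: π = q_X(282 − 2(q_X + q_Z)) − 68q_X − q_X².
∂π/∂q_X = 214 − 6q_X − 2q_Z = 0, so q_X = 107/3 − (1/3)q_Z.
The reaction-function slope is −1/3, so a 12-unit rise in q_Z moves q_X by −1/3 × 12 = −4. X's best response falls — the actions are strategic substitutes.

-4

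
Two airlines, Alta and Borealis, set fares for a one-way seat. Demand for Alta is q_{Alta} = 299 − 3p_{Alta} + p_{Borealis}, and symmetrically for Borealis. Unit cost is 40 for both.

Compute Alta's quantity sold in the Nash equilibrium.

Alta's profit: π = (p_{Alta} − 40)(299 − 3p_{Alta} + p_{Borealis}).
∂π/∂p_{Alta} = 419 − 6p_{Alta} + p_{Borealis} = 0 ⇒ p_{Alta} = 419/6 + (1/6)p_{Borealis}.
By symmetry p_{Borealis} = p_{Alta}; substituting into the reaction function, (5/6)p_{Alta} = 419/6 and p_{Alta} = 83.8.
q_{Alta} = 299 − 3·83.8 + 83.8 = 131.4.

131.4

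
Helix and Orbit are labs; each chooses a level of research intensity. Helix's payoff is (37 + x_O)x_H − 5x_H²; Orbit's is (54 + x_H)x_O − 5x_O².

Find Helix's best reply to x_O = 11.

4.8

Expanding Helix's payoff: 37x_H + x_Ox_H − 5x_H².
∂π/∂x_H = 37 + x_O − 10x_H = 0, so x_H = 3.7 + 0.1x_O.
At x_O = 11: x_H = 3.7 + 0.1·11 = 4.8.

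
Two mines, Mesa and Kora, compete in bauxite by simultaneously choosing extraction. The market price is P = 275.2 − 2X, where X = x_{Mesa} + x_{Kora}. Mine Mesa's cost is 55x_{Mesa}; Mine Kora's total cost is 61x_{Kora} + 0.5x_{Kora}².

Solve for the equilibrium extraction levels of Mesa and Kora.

42.0375, 26.025

Mine Mesa's profit: π = x_{Mesa}(275.2 − 2(x_{Mesa} + x_{Kora})) − 55x_{Mesa}.
∂π/∂x_{Mesa} = 220.2 − 4x_{Mesa} − 2x_{Kora} = 0, so x_{Mesa} = 55.05 − 0.5x_{Kora}.
For Kora: ∂π/∂x_{Kora} = 214.2 − 5x_{Kora} − 2x_{Mesa} = 0 ⇒ x_{Kora} = 42.84 − 0.4x_{Mesa}.
Solving the two reaction functions simultaneously: (1 − (−0.5)(−0.4))x_{Mesa} = 55.05 − 0.5·42.84, so 0.8x_{Mesa} = 33.63 and x_{Mesa} = 42.0375.
Then x_{Kora} = 42.84 − 0.4·42.0375 = 26.025.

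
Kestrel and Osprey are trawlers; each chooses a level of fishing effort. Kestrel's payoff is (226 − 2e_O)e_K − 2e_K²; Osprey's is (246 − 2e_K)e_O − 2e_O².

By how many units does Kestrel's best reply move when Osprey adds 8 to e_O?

-4

Expanding Kestrel's payoff: 226e_K − 2e_Oe_K − 2e_K².
∂π/∂e_K = 226 − 2e_O − 4e_K = 0, so e_K = 56.5 − 0.5e_O.
The reaction-function slope is −0.5, so an 8-unit rise in e_O moves e_K by −0.5 × 8 = −4. Kestrel's best response falls — the actions are strategic substitutes.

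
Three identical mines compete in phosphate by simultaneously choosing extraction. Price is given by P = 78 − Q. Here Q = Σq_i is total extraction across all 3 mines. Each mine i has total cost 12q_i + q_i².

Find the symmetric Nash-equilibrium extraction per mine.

11

A representative mine's profit is π_i = q_i(78 − Q) − 12q_i − q_i², with Q = q_i + Σ_{j≠i} q_j.
First-order condition: 66 − 4q_i − Σ_{j≠i} q_j = 0.
Imposing symmetry (q_j = q for all j) turns Σ_{j≠i} q_j into 2q, so 66 = 6q and q = 11.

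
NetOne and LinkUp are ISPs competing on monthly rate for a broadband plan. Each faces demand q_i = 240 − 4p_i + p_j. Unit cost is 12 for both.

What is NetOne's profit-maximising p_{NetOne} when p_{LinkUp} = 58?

43.25

NetOne's profit: π = (p_{NetOne} − 12)(240 − 4p_{NetOne} + p_{LinkUp}).
∂π/∂p_{NetOne} = 288 − 8p_{NetOne} + p_{LinkUp} = 0 ⇒ p_{NetOne} = 36 + 0.125p_{LinkUp}.
At p_{LinkUp} = 58: p_{NetOne} = 36 + 0.125·58 = 43.25.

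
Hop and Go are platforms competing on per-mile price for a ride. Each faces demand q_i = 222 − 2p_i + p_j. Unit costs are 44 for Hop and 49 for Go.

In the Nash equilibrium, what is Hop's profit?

7200

Hop's profit: π = (p_{Hop} − 44)(222 − 2p_{Hop} + p_{Go}).
∂π/∂p_{Hop} = 310 − 4p_{Hop} + p_{Go} = 0 ⇒ p_{Hop} = 77.5 + 0.25p_{Go}.
Similarly p_{Go} = 80 + 0.25p_{Hop}.
Substituting the second reaction function into the first: p_{Hop} = 77.5 + 0.25(80 + 0.25p_{Hop}), which gives 0.9375p_{Hop} = 97.5 ⇒ p_{Hop} = 104.
Then p_{Go} = 80 + 0.25·104 = 106.
q_{Hop} = 222 − 2·104 + 106 = 120.
Profit = (104 − 44)·120 = 7200.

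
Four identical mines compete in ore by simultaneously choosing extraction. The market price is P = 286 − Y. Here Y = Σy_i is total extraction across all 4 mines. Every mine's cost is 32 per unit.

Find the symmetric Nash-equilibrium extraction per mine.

A representative mine's profit is π_i = y_i(286 − Y) − 32y_i, with Y = y_i + Σ_{j≠i} y_j.
First-order condition: 254 − 2y_i − Σ_{j≠i} y_j = 0.
Imposing symmetry (y_j = y for all j) turns Σ_{j≠i} y_j into 3y, so 254 = 5y and y = 50.8.

50.8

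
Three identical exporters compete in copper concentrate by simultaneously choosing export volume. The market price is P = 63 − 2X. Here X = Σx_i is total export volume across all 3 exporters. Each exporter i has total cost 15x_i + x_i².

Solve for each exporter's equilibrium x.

A representative exporter's profit is π_i = x_i(63 − 2X) − 15x_i − x_i², with X = x_i + Σ_{j≠i} x_j.
First-order condition: 48 − 6x_i − 2Σ_{j≠i} x_j = 0.
With identical exporters, set every x_j = x: then 48 − 6x − 4x = 0, i.e. x = 48/10 = 4.8.

4.8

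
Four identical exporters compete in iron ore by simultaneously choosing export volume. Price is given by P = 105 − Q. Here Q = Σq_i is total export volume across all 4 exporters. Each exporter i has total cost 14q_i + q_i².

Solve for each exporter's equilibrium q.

A representative exporter's profit is π_i = q_i(105 − Q) − 14q_i − q_i², with Q = q_i + Σ_{j≠i} q_j.
First-order condition: 91 − 4q_i − Σ_{j≠i} q_j = 0.
In a symmetric equilibrium every exporter chooses the same q, so Σ_{j≠i} q_j = 3q. The condition becomes 91 − 7q = 0, giving q = 91/7 = 13.

13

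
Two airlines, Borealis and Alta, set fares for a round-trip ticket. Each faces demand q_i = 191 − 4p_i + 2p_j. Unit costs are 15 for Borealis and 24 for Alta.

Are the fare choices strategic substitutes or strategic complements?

strategic complements

Borealis's profit: π = (p_{Borealis} − 15)(191 − 4p_{Borealis} + 2p_{Alta}).
∂π/∂p_{Borealis} = 251 − 8p_{Borealis} + 2p_{Alta} = 0 ⇒ p_{Borealis} = 31.375 + 0.25p_{Alta}.
The best-response slope dp_{Borealis}/dp_{Alta} = 0.25 > 0: the reaction function is upward-sloping, so the choices are strategic complements.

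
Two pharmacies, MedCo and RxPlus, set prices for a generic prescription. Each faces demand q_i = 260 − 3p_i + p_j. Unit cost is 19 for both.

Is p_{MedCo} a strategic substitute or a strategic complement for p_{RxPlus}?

MedCo's profit: π = (p_{MedCo} − 19)(260 − 3p_{MedCo} + p_{RxPlus}).
∂π/∂p_{MedCo} = 317 − 6p_{MedCo} + p_{RxPlus} = 0 ⇒ p_{MedCo} = 317/6 + (1/6)p_{RxPlus}.
The best-response slope dp_{MedCo}/dp_{RxPlus} = 1/6 > 0: the reaction function is upward-sloping, so the choices are strategic complements.

strategic complements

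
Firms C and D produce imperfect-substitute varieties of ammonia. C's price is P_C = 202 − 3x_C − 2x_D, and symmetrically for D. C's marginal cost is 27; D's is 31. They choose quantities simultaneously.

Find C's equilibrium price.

Firm C's profit: π = x_C(202 − 3x_C − 2x_D) − 27x_C.
∂π/∂x_C = 175 − 6x_C − 2x_D = 0 ⇒ x_C = 175/6 − (1/3)x_D.
Similarly x_D = 28.5 − (1/3)x_C.
Solving the two reaction functions simultaneously: (1 − (−1/3)(−1/3))x_C = 175/6 − (1/3)·28.5, so (8/9)x_C = 59/3 and x_C = 22.125.
Then x_D = 28.5 − (1/3)·22.125 = 21.125.
P_C = 202 − 3·22.125 − 2·21.125 = 93.375.

93.375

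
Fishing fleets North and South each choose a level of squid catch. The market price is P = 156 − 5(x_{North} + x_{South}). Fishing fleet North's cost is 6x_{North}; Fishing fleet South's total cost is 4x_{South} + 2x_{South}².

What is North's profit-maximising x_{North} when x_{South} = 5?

12.5

Fishing fleet North's profit: π = x_{North}(156 − 5(x_{North} + x_{South})) − 6x_{North}.
∂π/∂x_{North} = 150 − 10x_{North} − 5x_{South} = 0, so x_{North} = 15 − 0.5x_{South}.
At x_{South} = 5: x_{North} = 15 − 0.5·5 = 12.5.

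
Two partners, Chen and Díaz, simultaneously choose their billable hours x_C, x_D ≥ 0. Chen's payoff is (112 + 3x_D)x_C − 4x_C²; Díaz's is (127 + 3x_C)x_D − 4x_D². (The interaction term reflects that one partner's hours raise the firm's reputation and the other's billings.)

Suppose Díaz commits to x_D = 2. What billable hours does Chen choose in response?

Expanding Chen's payoff: 112x_C + 3x_Dx_C − 4x_C².
∂π/∂x_C = 112 + 3x_D − 8x_C = 0, so x_C = 14 + 0.375x_D.
At x_D = 2: x_C = 14 + 0.375·2 = 14.75.

14.75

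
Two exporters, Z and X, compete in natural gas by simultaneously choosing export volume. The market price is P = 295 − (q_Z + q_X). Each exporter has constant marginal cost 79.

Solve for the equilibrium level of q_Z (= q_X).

72

Exporter Z's profit: π = q_Z(295 − (q_Z + q_X)) − 79q_Z.
∂π/∂q_Z = 216 − 2q_Z − q_X = 0, so q_Z = 108 − 0.5q_X.
Setting q_Z = q_X in the reaction function: q_Z = 108 − 0.5q_Z, so q_Z = 108 / 1.5 = 72.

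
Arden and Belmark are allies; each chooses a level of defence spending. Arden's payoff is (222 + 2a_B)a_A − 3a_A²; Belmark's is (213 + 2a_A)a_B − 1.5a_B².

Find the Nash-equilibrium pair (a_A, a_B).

Expanding Arden's payoff: 222a_A + 2a_Ba_A − 3a_A².
∂π/∂a_A = 222 + 2a_B − 6a_A = 0, so a_A = 37 + (1/3)a_B.
Likewise for Belmark: a_B = 71 + (2/3)a_A.
Plugging a_B into Arden's best response: a_A = 37 + (1/3)(71 + (2/3)a_A) ⇒ (7/9)a_A = 182/3, so a_A = 78.
Then a_B = 71 + (2/3)·78 = 123.

78, 123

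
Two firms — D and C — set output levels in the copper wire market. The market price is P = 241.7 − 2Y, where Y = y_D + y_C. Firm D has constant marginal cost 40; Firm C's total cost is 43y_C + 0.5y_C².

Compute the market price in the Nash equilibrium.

116.3875

Firm D's profit: π = y_D(241.7 − 2(y_D + y_C)) − 40y_D.
∂π/∂y_D = 201.7 − 4y_D − 2y_C = 0, so y_D = 50.425 − 0.5y_C.
For C: ∂π/∂y_C = 198.7 − 5y_C − 2y_D = 0 ⇒ y_C = 39.74 − 0.4y_D.
Substituting the second reaction function into the first: y_D = 50.425 − 0.5(39.74 − 0.4y_D), which gives 0.8y_D = 30.555 ⇒ y_D = 6111/160.
Then y_C = 39.74 − 0.4·(6111/160) = 24.4625.
Equilibrium price: P = 241.7 − 2·(2005/32) = 116.3875.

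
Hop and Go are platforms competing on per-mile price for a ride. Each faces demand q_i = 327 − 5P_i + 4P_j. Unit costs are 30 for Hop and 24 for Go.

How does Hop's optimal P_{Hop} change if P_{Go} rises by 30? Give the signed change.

Hop's profit: π = (P_{Hop} − 30)(327 − 5P_{Hop} + 4P_{Go}).
∂π/∂P_{Hop} = 477 − 10P_{Hop} + 4P_{Go} = 0 ⇒ P_{Hop} = 47.7 + 0.4P_{Go}.
The reaction-function slope is 0.4, so a 30-unit rise in P_{Go} moves P_{Hop} by 0.4 × 30 = 12. Hop's best response rises — the actions are strategic complements.

12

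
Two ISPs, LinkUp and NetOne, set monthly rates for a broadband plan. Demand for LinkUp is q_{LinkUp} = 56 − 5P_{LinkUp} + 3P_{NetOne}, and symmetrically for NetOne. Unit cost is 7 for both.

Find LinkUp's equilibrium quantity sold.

30

LinkUp's profit: π = (P_{LinkUp} − 7)(56 − 5P_{LinkUp} + 3P_{NetOne}).
∂π/∂P_{LinkUp} = 91 − 10P_{LinkUp} + 3P_{NetOne} = 0 ⇒ P_{LinkUp} = 9.1 + 0.3P_{NetOne}.
The game is symmetric, so in equilibrium P_{NetOne} = P_{LinkUp}: the reaction function gives 0.7P_{LinkUp} = 9.1, hence P_{LinkUp} = 13.
q_{LinkUp} = 56 − 5·13 + 3·13 = 30.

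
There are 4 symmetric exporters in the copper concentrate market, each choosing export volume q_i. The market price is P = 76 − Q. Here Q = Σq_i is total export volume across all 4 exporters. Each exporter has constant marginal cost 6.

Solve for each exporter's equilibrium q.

A representative exporter's profit is π_i = q_i(76 − Q) − 6q_i, with Q = q_i + Σ_{j≠i} q_j.
First-order condition: 70 − 2q_i − Σ_{j≠i} q_j = 0.
Imposing symmetry (q_j = q for all j) turns Σ_{j≠i} q_j into 3q, so 70 = 5q and q = 14.

14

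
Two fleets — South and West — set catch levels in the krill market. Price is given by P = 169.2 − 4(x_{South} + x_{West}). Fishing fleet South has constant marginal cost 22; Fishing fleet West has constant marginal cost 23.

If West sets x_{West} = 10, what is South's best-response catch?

13.4

Fishing fleet South's profit: π = x_{South}(169.2 − 4(x_{South} + x_{West})) − 22x_{South}.
∂π/∂x_{South} = 147.2 − 8x_{South} − 4x_{West} = 0, so x_{South} = 18.4 − 0.5x_{West}.
At x_{West} = 10: x_{South} = 18.4 − 0.5·10 = 13.4.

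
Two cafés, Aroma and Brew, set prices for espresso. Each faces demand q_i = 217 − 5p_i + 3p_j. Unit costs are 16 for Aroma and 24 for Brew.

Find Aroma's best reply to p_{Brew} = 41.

Aroma's profit: π = (p_{Aroma} − 16)(217 − 5p_{Aroma} + 3p_{Brew}).
∂π/∂p_{Aroma} = 297 − 10p_{Aroma} + 3p_{Brew} = 0 ⇒ p_{Aroma} = 29.7 + 0.3p_{Brew}.
At p_{Brew} = 41: p_{Aroma} = 29.7 + 0.3·41 = 42.

42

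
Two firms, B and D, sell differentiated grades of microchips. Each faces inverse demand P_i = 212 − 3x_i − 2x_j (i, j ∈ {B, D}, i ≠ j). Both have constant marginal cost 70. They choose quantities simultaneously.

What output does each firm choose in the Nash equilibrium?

17.75

Firm B's profit: π = x_B(212 − 3x_B − 2x_D) − 70x_B.
∂π/∂x_B = 142 − 6x_B − 2x_D = 0 ⇒ x_B = 71/3 − (1/3)x_D.
By symmetry x_D = x_B; substituting into the reaction function, (4/3)x_B = 71/3 and x_B = 17.75.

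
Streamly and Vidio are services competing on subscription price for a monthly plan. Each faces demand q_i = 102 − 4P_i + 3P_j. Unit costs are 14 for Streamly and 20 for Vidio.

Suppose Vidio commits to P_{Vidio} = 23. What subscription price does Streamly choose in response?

28.375

Streamly's profit: π = (P_{Streamly} − 14)(102 − 4P_{Streamly} + 3P_{Vidio}).
∂π/∂P_{Streamly} = 158 − 8P_{Streamly} + 3P_{Vidio} = 0 ⇒ P_{Streamly} = 19.75 + 0.375P_{Vidio}.
At P_{Vidio} = 23: P_{Streamly} = 19.75 + 0.375·23 = 28.375.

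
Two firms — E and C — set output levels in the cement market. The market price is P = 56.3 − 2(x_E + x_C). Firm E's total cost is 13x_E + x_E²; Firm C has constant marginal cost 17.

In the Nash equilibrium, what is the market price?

31.92

Firm E's profit: π = x_E(56.3 − 2(x_E + x_C)) − 13x_E − x_E².
∂π/∂x_E = 43.3 − 6x_E − 2x_C = 0, so x_E = 433/60 − (1/3)x_C.
For C: ∂π/∂x_C = 39.3 − 4x_C − 2x_E = 0 ⇒ x_C = 9.825 − 0.5x_E.
Solving the two reaction functions simultaneously: (1 − (−1/3)(−0.5))x_E = 433/60 − (1/3)·9.825, so (5/6)x_E = 473/120 and x_E = 4.73.
Then x_C = 9.825 − 0.5·4.73 = 7.46.
Equilibrium price: P = 56.3 − 2·12.19 = 31.92.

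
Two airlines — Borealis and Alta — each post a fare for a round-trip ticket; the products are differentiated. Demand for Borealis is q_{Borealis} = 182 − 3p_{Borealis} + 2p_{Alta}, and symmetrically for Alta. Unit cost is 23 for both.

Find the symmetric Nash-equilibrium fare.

Borealis's profit: π = (p_{Borealis} − 23)(182 − 3p_{Borealis} + 2p_{Alta}).
∂π/∂p_{Borealis} = 251 − 6p_{Borealis} + 2p_{Alta} = 0 ⇒ p_{Borealis} = 251/6 + (1/3)p_{Alta}.
The game is symmetric, so in equilibrium p_{Alta} = p_{Borealis}: the reaction function gives (2/3)p_{Borealis} = 251/6, hence p_{Borealis} = 62.75.

62.75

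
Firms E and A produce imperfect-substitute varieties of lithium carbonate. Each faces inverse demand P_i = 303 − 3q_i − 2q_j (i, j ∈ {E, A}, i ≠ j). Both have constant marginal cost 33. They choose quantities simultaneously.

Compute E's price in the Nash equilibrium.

134.25

Firm E's profit: π = q_E(303 − 3q_E − 2q_A) − 33q_E.
∂π/∂q_E = 270 − 6q_E − 2q_A = 0 ⇒ q_E = 45 − (1/3)q_A.
By symmetry q_A = q_E; substituting into the reaction function, (4/3)q_E = 45 and q_E = 33.75.
P_E = 303 − 3·33.75 − 2·33.75 = 134.25.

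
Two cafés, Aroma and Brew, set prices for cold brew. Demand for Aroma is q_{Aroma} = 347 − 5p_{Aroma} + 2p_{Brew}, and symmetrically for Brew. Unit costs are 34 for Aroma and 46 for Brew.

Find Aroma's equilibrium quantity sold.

159.375

Aroma's profit: π = (p_{Aroma} − 34)(347 − 5p_{Aroma} + 2p_{Brew}).
∂π/∂p_{Aroma} = 517 − 10p_{Aroma} + 2p_{Brew} = 0 ⇒ p_{Aroma} = 51.7 + 0.2p_{Brew}.
Similarly p_{Brew} = 57.7 + 0.2p_{Aroma}.
Substituting the second reaction function into the first: p_{Aroma} = 51.7 + 0.2(57.7 + 0.2p_{Aroma}), which gives 0.96p_{Aroma} = 63.24 ⇒ p_{Aroma} = 65.875.
Then p_{Brew} = 57.7 + 0.2·65.875 = 70.875.
q_{Aroma} = 347 − 5·65.875 + 2·70.875 = 159.375.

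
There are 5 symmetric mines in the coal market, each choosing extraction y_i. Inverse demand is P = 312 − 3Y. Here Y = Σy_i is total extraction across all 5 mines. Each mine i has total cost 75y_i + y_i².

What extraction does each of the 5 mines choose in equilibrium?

11.85

A representative mine's profit is π_i = y_i(312 − 3Y) − 75y_i − y_i², with Y = y_i + Σ_{j≠i} y_j.
First-order condition: 237 − 8y_i − 3Σ_{j≠i} y_j = 0.
Imposing symmetry (y_j = y for all j) turns Σ_{j≠i} y_j into 4y, so 237 = 20y and y = 11.85.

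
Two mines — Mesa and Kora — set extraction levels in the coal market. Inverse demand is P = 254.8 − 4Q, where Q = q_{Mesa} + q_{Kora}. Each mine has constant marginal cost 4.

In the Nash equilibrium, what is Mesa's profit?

1747.24

Mine Mesa's profit: π = q_{Mesa}(254.8 − 4(q_{Mesa} + q_{Kora})) − 4q_{Mesa}.
∂π/∂q_{Mesa} = 250.8 − 8q_{Mesa} − 4q_{Kora} = 0, so q_{Mesa} = 31.35 − 0.5q_{Kora}.
The game is symmetric, so in equilibrium q_{Kora} = q_{Mesa}: the reaction function gives 1.5q_{Mesa} = 31.35, hence q_{Mesa} = 20.9.
Price P = 254.8 − 4·41.8 = 87.6.
Mesa's profit: (87.6 − 4)·20.9 = 1747.24.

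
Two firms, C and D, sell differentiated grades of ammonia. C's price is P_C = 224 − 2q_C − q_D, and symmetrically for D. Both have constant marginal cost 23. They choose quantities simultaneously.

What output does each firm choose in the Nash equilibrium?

Firm C's profit: π = q_C(224 − 2q_C − q_D) − 23q_C.
∂π/∂q_C = 201 − 4q_C − q_D = 0 ⇒ q_C = 50.25 − 0.25q_D.
Setting q_C = q_D in the reaction function: q_C = 50.25 − 0.25q_C, so q_C = 50.25 / 1.25 = 40.2.

40.2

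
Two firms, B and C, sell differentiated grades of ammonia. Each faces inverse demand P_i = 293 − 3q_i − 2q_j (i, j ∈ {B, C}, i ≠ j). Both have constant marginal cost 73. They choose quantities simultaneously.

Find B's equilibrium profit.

2268.75

Firm B's profit: π = q_B(293 − 3q_B − 2q_C) − 73q_B.
∂π/∂q_B = 220 − 6q_B − 2q_C = 0 ⇒ q_B = 110/3 − (1/3)q_C.
By symmetry q_C = q_B; substituting into the reaction function, (4/3)q_B = 110/3 and q_B = 27.5.
P_B = 293 − 3·27.5 − 2·27.5 = 155.5.
Profit = (155.5 − 73)·27.5 = 2268.75.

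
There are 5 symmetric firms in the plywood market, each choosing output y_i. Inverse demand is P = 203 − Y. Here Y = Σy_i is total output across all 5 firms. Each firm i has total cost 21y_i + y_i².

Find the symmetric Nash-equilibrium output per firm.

22.75

A representative firm's profit is π_i = y_i(203 − Y) − 21y_i − y_i², with Y = y_i + Σ_{j≠i} y_j.
First-order condition: 182 − 4y_i − Σ_{j≠i} y_j = 0.
With identical firms, set every y_j = y: then 182 − 4y − 4y = 0, i.e. y = 182/8 = 22.75.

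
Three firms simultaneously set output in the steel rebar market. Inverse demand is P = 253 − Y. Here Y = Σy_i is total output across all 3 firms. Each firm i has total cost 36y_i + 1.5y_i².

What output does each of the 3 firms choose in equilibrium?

A representative firm's profit is π_i = y_i(253 − Y) − 36y_i − 1.5y_i², with Y = y_i + Σ_{j≠i} y_j.
First-order condition: 217 − 5y_i − Σ_{j≠i} y_j = 0.
With identical firms, set every y_j = y: then 217 − 5y − 2y = 0, i.e. y = 217/7 = 31.

31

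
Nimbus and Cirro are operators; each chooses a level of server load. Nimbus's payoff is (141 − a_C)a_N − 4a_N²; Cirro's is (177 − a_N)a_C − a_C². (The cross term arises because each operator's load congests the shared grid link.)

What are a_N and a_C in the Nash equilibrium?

Expanding Nimbus's payoff: 141a_N − a_Ca_N − 4a_N².
∂π/∂a_N = 141 − a_C − 8a_N = 0, so a_N = 17.625 − 0.125a_C.
Likewise for Cirro: a_C = 88.5 − 0.5a_N.
Solving the two reaction functions simultaneously: (1 − (−0.125)(−0.5))a_N = 17.625 − 0.125·88.5, so 0.9375a_N = 6.5625 and a_N = 7.
Then a_C = 88.5 − 0.5·7 = 85.

7, 85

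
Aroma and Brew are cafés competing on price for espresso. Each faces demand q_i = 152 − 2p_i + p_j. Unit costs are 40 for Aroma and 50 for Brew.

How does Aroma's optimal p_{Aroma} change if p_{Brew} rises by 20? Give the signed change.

Aroma's profit: π = (p_{Aroma} − 40)(152 − 2p_{Aroma} + p_{Brew}).
∂π/∂p_{Aroma} = 232 − 4p_{Aroma} + p_{Brew} = 0 ⇒ p_{Aroma} = 58 + 0.25p_{Brew}.
The reaction-function slope is 0.25, so a 20-unit rise in p_{Brew} moves p_{Aroma} by 0.25 × 20 = 5. Aroma's best response rises — the actions are strategic complements.

5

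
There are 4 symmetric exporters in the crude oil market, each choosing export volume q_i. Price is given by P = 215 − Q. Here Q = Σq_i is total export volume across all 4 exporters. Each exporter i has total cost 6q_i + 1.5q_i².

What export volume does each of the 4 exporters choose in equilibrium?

26.125

A representative exporter's profit is π_i = q_i(215 − Q) − 6q_i − 1.5q_i², with Q = q_i + Σ_{j≠i} q_j.
First-order condition: 209 − 5q_i − Σ_{j≠i} q_j = 0.
Imposing symmetry (q_j = q for all j) turns Σ_{j≠i} q_j into 3q, so 209 = 8q and q = 26.125.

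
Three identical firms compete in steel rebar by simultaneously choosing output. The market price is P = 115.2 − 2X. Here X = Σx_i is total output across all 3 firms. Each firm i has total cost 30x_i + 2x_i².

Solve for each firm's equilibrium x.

7.1

A representative firm's profit is π_i = x_i(115.2 − 2X) − 30x_i − 2x_i², with X = x_i + Σ_{j≠i} x_j.
First-order condition: 85.2 − 8x_i − 2Σ_{j≠i} x_j = 0.
With identical firms, set every x_j = x: then 85.2 − 8x − 4x = 0, i.e. x = 85.2/12 = 7.1.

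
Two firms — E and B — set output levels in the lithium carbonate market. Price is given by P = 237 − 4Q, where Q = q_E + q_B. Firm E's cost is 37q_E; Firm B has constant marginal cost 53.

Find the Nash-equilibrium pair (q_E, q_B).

Firm E's profit: π = q_E(237 − 4(q_E + q_B)) − 37q_E.
∂π/∂q_E = 200 − 8q_E − 4q_B = 0, so q_E = 25 − 0.5q_B.
By the same steps for B: q_B = 23 − 0.5q_E.
Plugging q_B into E's best response: q_E = 25 − 0.5(23 − 0.5q_E) ⇒ 0.75q_E = 13.5, so q_E = 18.
Then q_B = 23 − 0.5·18 = 14.

18, 14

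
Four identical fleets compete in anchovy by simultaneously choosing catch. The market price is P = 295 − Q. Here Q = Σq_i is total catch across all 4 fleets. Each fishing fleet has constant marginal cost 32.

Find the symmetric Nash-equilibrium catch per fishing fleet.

52.6

A representative fishing fleet's profit is π_i = q_i(295 − Q) − 32q_i, with Q = q_i + Σ_{j≠i} q_j.
First-order condition: 263 − 2q_i − Σ_{j≠i} q_j = 0.
Imposing symmetry (q_j = q for all j) turns Σ_{j≠i} q_j into 3q, so 263 = 5q and q = 52.6.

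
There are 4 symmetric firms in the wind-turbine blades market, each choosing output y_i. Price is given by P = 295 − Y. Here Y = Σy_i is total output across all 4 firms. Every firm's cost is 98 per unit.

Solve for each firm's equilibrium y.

39.4

A representative firm's profit is π_i = y_i(295 − Y) − 98y_i, with Y = y_i + Σ_{j≠i} y_j.
First-order condition: 197 − 2y_i − Σ_{j≠i} y_j = 0.
In a symmetric equilibrium every firm chooses the same y, so Σ_{j≠i} y_j = 3y. The condition becomes 197 − 5y = 0, giving y = 197/5 = 39.4.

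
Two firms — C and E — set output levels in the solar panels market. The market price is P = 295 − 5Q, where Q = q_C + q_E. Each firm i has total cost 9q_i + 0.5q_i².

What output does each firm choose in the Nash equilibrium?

17.875

Firm C's profit: π = q_C(295 − 5(q_C + q_E)) − 9q_C − 0.5q_C².
∂π/∂q_C = 286 − 11q_C − 5q_E = 0, so q_C = 26 − (5/11)q_E.
Setting q_C = q_E in the reaction function: q_C = 26 − (5/11)q_C, so q_C = 26 / (16/11) = 17.875.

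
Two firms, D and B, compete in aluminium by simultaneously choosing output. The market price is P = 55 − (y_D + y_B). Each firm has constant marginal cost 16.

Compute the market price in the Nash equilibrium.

29

Firm D's profit: π = y_D(55 − (y_D + y_B)) − 16y_D.
∂π/∂y_D = 39 − 2y_D − y_B = 0, so y_D = 19.5 − 0.5y_B.
Setting y_D = y_B in the reaction function: y_D = 19.5 − 0.5y_D, so y_D = 19.5 / 1.5 = 13.
Equilibrium price: P = 55 − 26 = 29.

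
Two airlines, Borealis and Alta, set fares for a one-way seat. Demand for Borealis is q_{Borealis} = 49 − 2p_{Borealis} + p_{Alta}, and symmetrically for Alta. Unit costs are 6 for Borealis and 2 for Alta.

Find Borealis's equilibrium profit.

380.88

Borealis's profit: π = (p_{Borealis} − 6)(49 − 2p_{Borealis} + p_{Alta}).
∂π/∂p_{Borealis} = 61 − 4p_{Borealis} + p_{Alta} = 0 ⇒ p_{Borealis} = 15.25 + 0.25p_{Alta}.
Similarly p_{Alta} = 13.25 + 0.25p_{Borealis}.
Solving the two reaction functions simultaneously: (1 − (0.25)(0.25))p_{Borealis} = 15.25 + 0.25·13.25, so 0.9375p_{Borealis} = 18.5625 and p_{Borealis} = 19.8.
Then p_{Alta} = 13.25 + 0.25·19.8 = 18.2.
q_{Borealis} = 49 − 2·19.8 + 18.2 = 27.6.
Profit = (19.8 − 6)·27.6 = 380.88.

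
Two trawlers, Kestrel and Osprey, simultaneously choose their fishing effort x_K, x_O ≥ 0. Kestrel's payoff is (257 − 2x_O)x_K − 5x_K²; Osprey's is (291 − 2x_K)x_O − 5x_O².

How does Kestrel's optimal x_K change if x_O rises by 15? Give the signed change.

Expanding Kestrel's payoff: 257x_K − 2x_Ox_K − 5x_K².
∂π/∂x_K = 257 − 2x_O − 10x_K = 0, so x_K = 25.7 − 0.2x_O.
The reaction-function slope is −0.2, so a 15-unit rise in x_O moves x_K by −0.2 × 15 = −3. Kestrel's best response falls — the actions are strategic substitutes.

-3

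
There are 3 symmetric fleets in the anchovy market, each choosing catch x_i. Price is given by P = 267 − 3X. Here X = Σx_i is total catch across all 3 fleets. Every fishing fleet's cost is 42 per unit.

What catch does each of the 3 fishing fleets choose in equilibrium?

A representative fishing fleet's profit is π_i = x_i(267 − 3X) − 42x_i, with X = x_i + Σ_{j≠i} x_j.
First-order condition: 225 − 6x_i − 3Σ_{j≠i} x_j = 0.
In a symmetric equilibrium every fishing fleet chooses the same x, so Σ_{j≠i} x_j = 2x. The condition becomes 225 − 12x = 0, giving x = 225/12 = 18.75.

18.75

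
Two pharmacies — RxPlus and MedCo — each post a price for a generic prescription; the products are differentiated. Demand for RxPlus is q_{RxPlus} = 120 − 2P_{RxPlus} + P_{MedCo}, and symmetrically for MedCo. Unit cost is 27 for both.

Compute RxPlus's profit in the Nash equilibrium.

1922

RxPlus's profit: π = (P_{RxPlus} − 27)(120 − 2P_{RxPlus} + P_{MedCo}).
∂π/∂P_{RxPlus} = 174 − 4P_{RxPlus} + P_{MedCo} = 0 ⇒ P_{RxPlus} = 43.5 + 0.25P_{MedCo}.
Setting P_{RxPlus} = P_{MedCo} in the reaction function: P_{RxPlus} = 43.5 + 0.25P_{RxPlus}, so P_{RxPlus} = 43.5 / 0.75 = 58.
q_{RxPlus} = 120 − 2·58 + 58 = 62.
Profit = (58 − 27)·62 = 1922.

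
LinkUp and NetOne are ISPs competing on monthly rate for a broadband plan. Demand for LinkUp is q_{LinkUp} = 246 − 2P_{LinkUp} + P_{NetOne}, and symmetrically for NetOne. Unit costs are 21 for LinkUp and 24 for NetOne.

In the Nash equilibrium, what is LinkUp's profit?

LinkUp's profit: π = (P_{LinkUp} − 21)(246 − 2P_{LinkUp} + P_{NetOne}).
∂π/∂P_{LinkUp} = 288 − 4P_{LinkUp} + P_{NetOne} = 0 ⇒ P_{LinkUp} = 72 + 0.25P_{NetOne}.
Similarly P_{NetOne} = 73.5 + 0.25P_{LinkUp}.
Plugging P_{NetOne} into LinkUp's best response: P_{LinkUp} = 72 + 0.25(73.5 + 0.25P_{LinkUp}) ⇒ 0.9375P_{LinkUp} = 90.375, so P_{LinkUp} = 96.4.
Then P_{NetOne} = 73.5 + 0.25·96.4 = 97.6.
q_{LinkUp} = 246 − 2·96.4 + 97.6 = 150.8.
Profit = (96.4 − 21)·150.8 = 11370.32.

11370.32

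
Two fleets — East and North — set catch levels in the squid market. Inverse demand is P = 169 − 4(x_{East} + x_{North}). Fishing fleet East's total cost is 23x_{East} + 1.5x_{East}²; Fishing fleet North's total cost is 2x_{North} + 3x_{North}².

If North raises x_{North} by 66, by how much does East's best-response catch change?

-24

Fishing fleet East's profit: π = x_{East}(169 − 4(x_{East} + x_{North})) − 23x_{East} − 1.5x_{East}².
∂π/∂x_{East} = 146 − 11x_{East} − 4x_{North} = 0, so x_{East} = 146/11 − (4/11)x_{North}.
The reaction-function slope is −4/11, so a 66-unit rise in x_{North} moves x_{East} by −4/11 × 66 = −24. East's best response falls — the actions are strategic substitutes.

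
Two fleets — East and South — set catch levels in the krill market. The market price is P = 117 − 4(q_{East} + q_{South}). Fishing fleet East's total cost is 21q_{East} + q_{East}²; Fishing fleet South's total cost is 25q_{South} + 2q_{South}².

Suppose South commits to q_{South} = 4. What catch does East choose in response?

Fishing fleet East's profit: π = q_{East}(117 − 4(q_{East} + q_{South})) − 21q_{East} − q_{East}².
∂π/∂q_{East} = 96 − 10q_{East} − 4q_{South} = 0, so q_{East} = 9.6 − 0.4q_{South}.
At q_{South} = 4: q_{East} = 9.6 − 0.4·4 = 8.

8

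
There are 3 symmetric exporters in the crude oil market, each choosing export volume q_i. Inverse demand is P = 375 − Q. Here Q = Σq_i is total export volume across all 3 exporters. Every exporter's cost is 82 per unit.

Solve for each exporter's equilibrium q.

A representative exporter's profit is π_i = q_i(375 − Q) − 82q_i, with Q = q_i + Σ_{j≠i} q_j.
First-order condition: 293 − 2q_i − Σ_{j≠i} q_j = 0.
With identical exporters, set every q_j = q: then 293 − 2q − 2q = 0, i.e. q = 293/4 = 73.25.

73.25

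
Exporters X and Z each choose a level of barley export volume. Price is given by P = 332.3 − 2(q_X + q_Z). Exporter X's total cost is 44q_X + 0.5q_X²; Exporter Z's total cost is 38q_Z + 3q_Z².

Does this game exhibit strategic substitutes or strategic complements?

strategic substitutes

Exporter X's profit: π = q_X(332.3 − 2(q_X + q_Z)) − 44q_X − 0.5q_X².
∂π/∂q_X = 288.3 − 5q_X − 2q_Z = 0, so q_X = 57.66 − 0.4q_Z.
The best-response slope dq_X/dq_Z = −0.4 < 0: the reaction function is downward-sloping, so the choices are strategic substitutes.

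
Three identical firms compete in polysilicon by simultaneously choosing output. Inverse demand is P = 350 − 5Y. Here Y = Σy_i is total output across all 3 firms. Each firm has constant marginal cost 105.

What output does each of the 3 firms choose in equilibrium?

12.25

A representative firm's profit is π_i = y_i(350 − 5Y) − 105y_i, with Y = y_i + Σ_{j≠i} y_j.
First-order condition: 245 − 10y_i − 5Σ_{j≠i} y_j = 0.
Imposing symmetry (y_j = y for all j) turns Σ_{j≠i} y_j into 2y, so 245 = 20y and y = 12.25.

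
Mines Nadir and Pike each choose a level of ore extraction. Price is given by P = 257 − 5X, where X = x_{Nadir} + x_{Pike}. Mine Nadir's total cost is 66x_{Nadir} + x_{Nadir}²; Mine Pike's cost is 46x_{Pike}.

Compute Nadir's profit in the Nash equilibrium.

486

Mine Nadir's profit: π = x_{Nadir}(257 − 5(x_{Nadir} + x_{Pike})) − 66x_{Nadir} − x_{Nadir}².
∂π/∂x_{Nadir} = 191 − 12x_{Nadir} − 5x_{Pike} = 0, so x_{Nadir} = 191/12 − (5/12)x_{Pike}.
For Pike: ∂π/∂x_{Pike} = 211 − 10x_{Pike} − 5x_{Nadir} = 0 ⇒ x_{Pike} = 21.1 − 0.5x_{Nadir}.
Plugging x_{Pike} into Nadir's best response: x_{Nadir} = 191/12 − (5/12)(21.1 − 0.5x_{Nadir}) ⇒ (19/24)x_{Nadir} = 7.125, so x_{Nadir} = 9.
Then x_{Pike} = 21.1 − 0.5·9 = 16.6.
Price P = 257 − 5·25.6 = 129.
Nadir's profit: (129 − 66)·9 − (9)² = 486.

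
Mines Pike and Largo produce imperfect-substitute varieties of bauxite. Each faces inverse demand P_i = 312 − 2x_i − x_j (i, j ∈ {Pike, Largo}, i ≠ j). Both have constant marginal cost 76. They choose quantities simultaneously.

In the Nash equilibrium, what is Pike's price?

Mine Pike's profit: π = x_{Pike}(312 − 2x_{Pike} − x_{Largo}) − 76x_{Pike}.
∂π/∂x_{Pike} = 236 − 4x_{Pike} − x_{Largo} = 0 ⇒ x_{Pike} = 59 − 0.25x_{Largo}.
By symmetry x_{Largo} = x_{Pike}; substituting into the reaction function, 1.25x_{Pike} = 59 and x_{Pike} = 47.2.
P_{Pike} = 312 − 2·47.2 − 47.2 = 170.4.

170.4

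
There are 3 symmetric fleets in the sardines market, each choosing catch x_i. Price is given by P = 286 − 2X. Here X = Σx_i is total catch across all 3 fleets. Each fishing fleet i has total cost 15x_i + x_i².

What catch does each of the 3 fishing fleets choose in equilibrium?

27.1

A representative fishing fleet's profit is π_i = x_i(286 − 2X) − 15x_i − x_i², with X = x_i + Σ_{j≠i} x_j.
First-order condition: 271 − 6x_i − 2Σ_{j≠i} x_j = 0.
In a symmetric equilibrium every fishing fleet chooses the same x, so Σ_{j≠i} x_j = 2x. The condition becomes 271 − 10x = 0, giving x = 271/10 = 27.1.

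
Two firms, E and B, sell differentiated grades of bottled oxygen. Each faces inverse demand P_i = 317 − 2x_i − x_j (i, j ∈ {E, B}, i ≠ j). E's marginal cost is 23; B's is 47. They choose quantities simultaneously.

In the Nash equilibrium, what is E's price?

143.8

Firm E's profit: π = x_E(317 − 2x_E − x_B) − 23x_E.
∂π/∂x_E = 294 − 4x_E − x_B = 0 ⇒ x_E = 73.5 − 0.25x_B.
Similarly x_B = 67.5 − 0.25x_E.
Plugging x_B into E's best response: x_E = 73.5 − 0.25(67.5 − 0.25x_E) ⇒ 0.9375x_E = 56.625, so x_E = 60.4.
Then x_B = 67.5 − 0.25·60.4 = 52.4.
P_E = 317 − 2·60.4 − 52.4 = 143.8.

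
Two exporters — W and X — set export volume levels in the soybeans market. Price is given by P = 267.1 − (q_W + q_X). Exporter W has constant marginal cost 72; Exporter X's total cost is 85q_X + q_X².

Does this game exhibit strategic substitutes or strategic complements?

Exporter W's profit: π = q_W(267.1 − (q_W + q_X)) − 72q_W.
∂π/∂q_W = 195.1 − 2q_W − q_X = 0, so q_W = 97.55 − 0.5q_X.
The best-response slope dq_W/dq_X = −0.5 < 0: the reaction function is downward-sloping, so the choices are strategic substitutes.

strategic substitutes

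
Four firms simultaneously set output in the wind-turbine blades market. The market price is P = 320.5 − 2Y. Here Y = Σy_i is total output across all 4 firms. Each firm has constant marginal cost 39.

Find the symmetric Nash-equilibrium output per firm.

28.15

A representative firm's profit is π_i = y_i(320.5 − 2Y) − 39y_i, with Y = y_i + Σ_{j≠i} y_j.
First-order condition: 281.5 − 4y_i − 2Σ_{j≠i} y_j = 0.
With identical firms, set every y_j = y: then 281.5 − 4y − 6y = 0, i.e. y = 281.5/10 = 28.15.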